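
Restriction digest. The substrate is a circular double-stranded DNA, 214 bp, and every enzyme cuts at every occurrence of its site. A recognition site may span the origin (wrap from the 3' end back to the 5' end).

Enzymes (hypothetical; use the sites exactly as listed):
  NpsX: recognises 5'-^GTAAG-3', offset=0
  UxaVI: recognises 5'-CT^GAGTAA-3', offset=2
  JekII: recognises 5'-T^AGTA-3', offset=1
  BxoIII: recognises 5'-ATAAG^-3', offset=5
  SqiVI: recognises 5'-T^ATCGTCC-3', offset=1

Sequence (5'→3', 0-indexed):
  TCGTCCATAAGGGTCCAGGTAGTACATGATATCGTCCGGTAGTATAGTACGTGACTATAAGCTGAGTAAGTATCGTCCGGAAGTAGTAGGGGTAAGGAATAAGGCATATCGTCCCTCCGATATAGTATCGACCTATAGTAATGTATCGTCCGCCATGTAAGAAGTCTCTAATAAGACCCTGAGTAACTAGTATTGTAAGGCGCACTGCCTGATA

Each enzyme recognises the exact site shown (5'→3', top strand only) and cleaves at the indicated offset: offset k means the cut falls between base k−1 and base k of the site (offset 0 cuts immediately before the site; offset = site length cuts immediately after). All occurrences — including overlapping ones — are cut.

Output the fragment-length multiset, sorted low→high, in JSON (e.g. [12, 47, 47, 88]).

[2,2,4,5,5,6,6,7,8,8,9,10,10,12,12,12,13,13,16,16,19,19]

Site scan:
  NpsX (GTAAG, off=0): starts [65, 91, 156, 194] → cuts [65, 91, 156, 194]
  UxaVI (CTGAGTAA, off=2): starts [61, 178] → cuts [63, 180]
  JekII (TAGTA, off=1): starts [19, 39, 44, 83, 122, 135, 187] → cuts [20, 40, 45, 84, 123, 136, 188]
  BxoIII (ATAAG, off=5): starts [6, 56, 98, 170] → cuts [11, 61, 103, 175]
  SqiVI (TATCGTCC, off=1): starts [29, 70, 106, 143, 212] → cuts [30, 71, 107, 144, 213]

Pooled cuts: [11, 20, 30, 40, 45, 61, 63, 65, 71, 84, 91, 103, 107, 123, 136, 144, 156, 175, 180, 188, 194, 213]

Fragments:
  11→20: 9 bp
  20→30: 10 bp
  30→40: 10 bp
  40→45: 5 bp
  45→61: 16 bp
  61→63: 2 bp
  63→65: 2 bp
  65→71: 6 bp
  71→84: 13 bp
  84→91: 7 bp
  91→103: 12 bp
  103→107: 4 bp
  107→123: 16 bp
  123→136: 13 bp
  136→144: 8 bp
  144→156: 12 bp
  156→175: 19 bp
  175→180: 5 bp
  180→188: 8 bp
  188→194: 6 bp
  194→213: 19 bp
  213→11 (wrap): 214-213+11 = 12 bp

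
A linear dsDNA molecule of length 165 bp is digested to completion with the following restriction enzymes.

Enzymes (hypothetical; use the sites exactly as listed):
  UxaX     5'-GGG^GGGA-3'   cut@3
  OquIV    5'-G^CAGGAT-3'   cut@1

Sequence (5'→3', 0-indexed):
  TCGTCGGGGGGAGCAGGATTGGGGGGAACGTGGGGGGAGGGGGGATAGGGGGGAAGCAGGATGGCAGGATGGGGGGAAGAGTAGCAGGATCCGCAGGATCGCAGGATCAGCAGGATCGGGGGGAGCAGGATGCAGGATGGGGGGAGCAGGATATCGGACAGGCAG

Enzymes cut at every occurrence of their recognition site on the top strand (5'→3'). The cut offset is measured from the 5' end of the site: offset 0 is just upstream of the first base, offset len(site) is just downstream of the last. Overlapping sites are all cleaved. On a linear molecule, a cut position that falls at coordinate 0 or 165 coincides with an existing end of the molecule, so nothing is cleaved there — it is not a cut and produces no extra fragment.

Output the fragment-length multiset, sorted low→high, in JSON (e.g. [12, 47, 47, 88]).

[5,5,5,6,7,7,8,8,8,9,9,9,9,9,10,10,11,11,19]

Site scan:
  UxaX GGGGGGA/3: at [5, 20, 31, 38, 47, 70, 117, 138] ⇒ [8, 23, 34, 41, 50, 73, 120, 141]
  OquIV GCAGGAT/1: at [12, 55, 63, 83, 92, 100, 109, 124, 131, 145] ⇒ [13, 56, 64, 84, 93, 101, 110, 125, 132, 146]

All cut coordinates (distinct, sorted): [8, 13, 23, 34, 41, 50, 56, 64, 73, 84, 93, 101, 110, 120, 125, 132, 141, 146]

Fragment lengths:
  [0,8): 8 bp
  [8,13): 5 bp
  [13,23): 10 bp
  [23,34): 11 bp
  [34,41): 7 bp
  [41,50): 9 bp
  [50,56): 6 bp
  [56,64): 8 bp
  [64,73): 9 bp
  [73,84): 11 bp
  [84,93): 9 bp
  [93,101): 8 bp
  [101,110): 9 bp
  [110,120): 10 bp
  [120,125): 5 bp
  [125,132): 7 bp
  [132,141): 9 bp
  [141,146): 5 bp
  [146,165): 19 bp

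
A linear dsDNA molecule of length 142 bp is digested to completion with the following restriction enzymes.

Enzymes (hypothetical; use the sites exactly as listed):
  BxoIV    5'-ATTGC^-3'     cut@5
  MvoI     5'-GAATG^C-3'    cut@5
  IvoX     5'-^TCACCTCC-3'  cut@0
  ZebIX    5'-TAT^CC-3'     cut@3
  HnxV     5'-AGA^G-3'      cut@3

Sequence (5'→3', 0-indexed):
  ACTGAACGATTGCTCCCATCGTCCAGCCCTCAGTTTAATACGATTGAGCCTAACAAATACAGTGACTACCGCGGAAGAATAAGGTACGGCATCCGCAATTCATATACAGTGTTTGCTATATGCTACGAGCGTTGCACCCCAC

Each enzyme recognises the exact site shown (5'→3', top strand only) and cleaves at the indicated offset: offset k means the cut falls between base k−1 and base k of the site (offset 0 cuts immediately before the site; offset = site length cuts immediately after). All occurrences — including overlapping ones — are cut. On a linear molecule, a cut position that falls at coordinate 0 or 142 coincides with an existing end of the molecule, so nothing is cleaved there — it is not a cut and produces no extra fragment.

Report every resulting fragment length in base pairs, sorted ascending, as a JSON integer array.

[13,129]

Per-enzyme occurrences:
  BxoIV ATTGC/5: at [8] ⇒ [13]
  MvoI (GAATGC, off=5): no sites
  IvoX (TCACCTCC, off=0): no sites
  ZebIX (TATCC, off=3): no sites
  HnxV (AGAG, off=3): no sites

All cut coordinates (distinct, sorted): [13]

Fragments:
  [0,13): 13 bp
  [13,142): 129 bp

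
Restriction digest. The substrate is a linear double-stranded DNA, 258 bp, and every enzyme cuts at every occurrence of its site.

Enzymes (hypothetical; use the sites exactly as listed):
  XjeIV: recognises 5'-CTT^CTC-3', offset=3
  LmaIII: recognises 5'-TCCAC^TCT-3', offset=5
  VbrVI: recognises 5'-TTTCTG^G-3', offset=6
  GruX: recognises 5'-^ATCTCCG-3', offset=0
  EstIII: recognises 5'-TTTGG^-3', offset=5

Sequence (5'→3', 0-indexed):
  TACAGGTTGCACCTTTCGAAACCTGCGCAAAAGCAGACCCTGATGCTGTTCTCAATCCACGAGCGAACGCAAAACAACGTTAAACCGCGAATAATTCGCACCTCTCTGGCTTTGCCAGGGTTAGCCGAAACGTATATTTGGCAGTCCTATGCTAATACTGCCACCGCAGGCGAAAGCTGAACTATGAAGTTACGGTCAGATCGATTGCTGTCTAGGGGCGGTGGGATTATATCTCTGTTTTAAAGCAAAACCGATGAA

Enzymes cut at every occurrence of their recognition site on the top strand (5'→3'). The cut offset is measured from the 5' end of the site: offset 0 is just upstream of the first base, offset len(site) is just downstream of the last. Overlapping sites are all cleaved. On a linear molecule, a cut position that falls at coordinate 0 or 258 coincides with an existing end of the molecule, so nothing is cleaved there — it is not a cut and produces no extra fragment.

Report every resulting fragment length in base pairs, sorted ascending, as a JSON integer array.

Per-enzyme occurrences:
  XjeIV (CTTCTC, off=3): no sites
  LmaIII (TCCACTCT, off=5): no sites
  VbrVI (TTTCTGG, off=6): no sites
  GruX (ATCTCCG, off=0): no sites
  EstIII TTTGG/5: at [136] ⇒ [141]

Pooled cuts: [141]

Fragment lengths:
  [0,141): 141 bp
  [141,258): 117 bp

[117,141]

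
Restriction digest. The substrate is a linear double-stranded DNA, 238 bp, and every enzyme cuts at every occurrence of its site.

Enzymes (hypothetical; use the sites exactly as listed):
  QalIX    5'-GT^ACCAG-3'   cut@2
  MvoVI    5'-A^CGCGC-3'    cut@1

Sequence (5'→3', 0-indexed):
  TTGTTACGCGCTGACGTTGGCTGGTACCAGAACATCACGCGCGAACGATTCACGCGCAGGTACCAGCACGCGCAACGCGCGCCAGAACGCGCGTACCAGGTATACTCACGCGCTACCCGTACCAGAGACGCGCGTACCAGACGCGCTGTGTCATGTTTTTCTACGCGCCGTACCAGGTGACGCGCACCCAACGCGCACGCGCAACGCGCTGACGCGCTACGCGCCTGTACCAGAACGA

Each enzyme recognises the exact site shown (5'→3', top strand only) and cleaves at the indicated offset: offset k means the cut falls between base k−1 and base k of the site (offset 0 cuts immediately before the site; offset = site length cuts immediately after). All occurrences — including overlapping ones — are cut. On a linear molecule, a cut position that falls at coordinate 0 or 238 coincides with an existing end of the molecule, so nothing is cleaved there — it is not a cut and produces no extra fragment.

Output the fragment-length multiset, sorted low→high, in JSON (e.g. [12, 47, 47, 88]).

Site scan:
  QalIX GTACCAG/2: at [23, 59, 92, 118, 133, 169, 226] ⇒ [25, 61, 94, 120, 135, 171, 228]
  MvoVI ACGCGC/1: at [5, 36, 51, 67, 74, 86, 107, 127, 140, 162, 179, 190, 196, 203, 211, 218] ⇒ [6, 37, 52, 68, 75, 87, 108, 128, 141, 163, 180, 191, 197, 204, 212, 219]

Pooled cuts: [6, 25, 37, 52, 61, 68, 75, 87, 94, 108, 120, 128, 135, 141, 163, 171, 180, 191, 197, 204, 212, 219, 228]

Fragment lengths:
  [0,6): 6 bp
  [6,25): 19 bp
  [25,37): 12 bp
  [37,52): 15 bp
  [52,61): 9 bp
  [61,68): 7 bp
  [68,75): 7 bp
  [75,87): 12 bp
  [87,94): 7 bp
  [94,108): 14 bp
  [108,120): 12 bp
  [120,128): 8 bp
  [128,135): 7 bp
  [135,141): 6 bp
  [141,163): 22 bp
  [163,171): 8 bp
  [171,180): 9 bp
  [180,191): 11 bp
  [191,197): 6 bp
  [197,204): 7 bp
  [204,212): 8 bp
  [212,219): 7 bp
  [219,228): 9 bp
  [228,238): 10 bp

[6,6,6,7,7,7,7,7,7,8,8,8,9,9,9,10,11,12,12,12,14,15,19,22]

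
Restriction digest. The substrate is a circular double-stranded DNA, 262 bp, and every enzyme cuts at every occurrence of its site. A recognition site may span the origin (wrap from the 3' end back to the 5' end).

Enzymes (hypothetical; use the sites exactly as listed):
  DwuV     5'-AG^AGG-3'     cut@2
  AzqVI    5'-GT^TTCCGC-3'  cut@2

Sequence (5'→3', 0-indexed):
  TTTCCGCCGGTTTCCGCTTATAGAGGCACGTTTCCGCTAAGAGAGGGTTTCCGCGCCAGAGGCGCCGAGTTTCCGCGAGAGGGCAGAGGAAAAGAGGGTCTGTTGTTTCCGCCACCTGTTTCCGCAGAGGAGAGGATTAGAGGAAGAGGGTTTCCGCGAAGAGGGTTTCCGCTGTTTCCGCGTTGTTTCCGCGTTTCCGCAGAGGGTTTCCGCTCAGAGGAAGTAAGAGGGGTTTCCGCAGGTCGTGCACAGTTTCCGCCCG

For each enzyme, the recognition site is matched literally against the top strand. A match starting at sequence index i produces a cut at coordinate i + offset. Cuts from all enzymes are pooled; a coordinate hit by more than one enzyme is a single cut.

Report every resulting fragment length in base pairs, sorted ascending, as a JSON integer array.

Site scan:
  DwuV (AGAGG, off=2): starts [21, 41, 57, 77, 84, 92, 125, 130, 138, 144, 159, 200, 215, 225] → cuts [23, 43, 59, 79, 86, 94, 127, 132, 140, 146, 161, 202, 217, 227]
  AzqVI (GTTTCCGC, off=2): starts [9, 29, 46, 68, 104, 117, 149, 164, 173, 184, 192, 205, 231, 251, 261] → cuts [1, 11, 31, 48, 70, 106, 119, 151, 166, 175, 186, 194, 207, 233, 253]

All cut coordinates (distinct, sorted): [1, 11, 23, 31, 43, 48, 59, 70, 79, 86, 94, 106, 119, 127, 132, 140, 146, 151, 161, 166, 175, 186, 194, 202, 207, 217, 227, 233, 253]

Fragments:
  1→11: 10 bp
  11→23: 12 bp
  23→31: 8 bp
  31→43: 12 bp
  43→48: 5 bp
  48→59: 11 bp
  59→70: 11 bp
  70→79: 9 bp
  79→86: 7 bp
  86→94: 8 bp
  94→106: 12 bp
  106→119: 13 bp
  119→127: 8 bp
  127→132: 5 bp
  132→140: 8 bp
  140→146: 6 bp
  146→151: 5 bp
  151→161: 10 bp
  161→166: 5 bp
  166→175: 9 bp
  175→186: 11 bp
  186→194: 8 bp
  194→202: 8 bp
  202→207: 5 bp
  207→217: 10 bp
  217→227: 10 bp
  227→233: 6 bp
  233→253: 20 bp
  253→1 (wrap): 262-253+1 = 10 bp

[5,5,5,5,5,6,6,7,8,8,8,8,8,8,9,9,10,10,10,10,10,11,11,11,12,12,12,13,20]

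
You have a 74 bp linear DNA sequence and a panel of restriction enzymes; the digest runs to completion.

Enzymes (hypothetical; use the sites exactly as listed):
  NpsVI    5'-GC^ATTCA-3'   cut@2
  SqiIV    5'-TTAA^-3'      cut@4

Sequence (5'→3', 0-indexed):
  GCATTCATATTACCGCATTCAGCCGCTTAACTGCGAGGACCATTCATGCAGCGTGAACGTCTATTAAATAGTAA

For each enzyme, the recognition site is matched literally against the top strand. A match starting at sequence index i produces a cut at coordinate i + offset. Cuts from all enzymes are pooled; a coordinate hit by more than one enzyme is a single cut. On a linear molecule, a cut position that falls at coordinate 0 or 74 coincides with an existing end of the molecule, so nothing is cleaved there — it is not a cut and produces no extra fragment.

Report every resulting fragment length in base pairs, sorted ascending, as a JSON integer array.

Per-enzyme occurrences:
  NpsVI (GCATTCA, off=2): starts [0, 14] → cuts [2, 16]
  SqiIV (TTAA, off=4): starts [26, 63] → cuts [30, 67]

All cut coordinates (distinct, sorted): [2, 16, 30, 67]

Fragments:
  [0,2): 2 bp
  [2,16): 14 bp
  [16,30): 14 bp
  [30,67): 37 bp
  [67,74): 7 bp

[2,7,14,14,37]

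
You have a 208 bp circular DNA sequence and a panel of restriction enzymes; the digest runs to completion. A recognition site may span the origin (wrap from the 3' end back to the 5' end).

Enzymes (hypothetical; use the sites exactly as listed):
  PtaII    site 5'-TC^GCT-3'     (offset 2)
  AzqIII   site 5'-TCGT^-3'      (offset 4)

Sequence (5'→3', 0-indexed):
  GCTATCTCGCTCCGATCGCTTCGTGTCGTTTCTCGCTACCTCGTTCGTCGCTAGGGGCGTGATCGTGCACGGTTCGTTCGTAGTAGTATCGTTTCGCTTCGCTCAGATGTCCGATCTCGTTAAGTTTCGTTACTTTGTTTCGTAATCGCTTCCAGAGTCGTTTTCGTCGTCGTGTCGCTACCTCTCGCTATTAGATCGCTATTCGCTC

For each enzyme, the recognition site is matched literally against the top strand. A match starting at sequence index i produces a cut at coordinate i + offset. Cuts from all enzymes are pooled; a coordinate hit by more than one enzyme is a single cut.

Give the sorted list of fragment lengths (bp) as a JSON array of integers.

Site scan:
  PtaII (TCGCT, off=2): starts [6, 15, 32, 47, 93, 98, 145, 174, 184, 195, 202, 206] → cuts [0, 8, 17, 34, 49, 95, 100, 147, 176, 186, 197, 204]
  AzqIII (TCGT, off=4): starts [20, 25, 40, 44, 62, 73, 77, 88, 116, 126, 139, 157, 163, 166, 169] → cuts [24, 29, 44, 48, 66, 77, 81, 92, 120, 130, 143, 161, 167, 170, 173]

Pooled cuts: [0, 8, 17, 24, 29, 34, 44, 48, 49, 66, 77, 81, 92, 95, 100, 120, 130, 143, 147, 161, 167, 170, 173, 176, 186, 197, 204]

Fragments:
  0→8: 8 bp
  8→17: 9 bp
  17→24: 7 bp
  24→29: 5 bp
  29→34: 5 bp
  34→44: 10 bp
  44→48: 4 bp
  48→49: 1 bp
  49→66: 17 bp
  66→77: 11 bp
  77→81: 4 bp
  81→92: 11 bp
  92→95: 3 bp
  95→100: 5 bp
  100→120: 20 bp
  120→130: 10 bp
  130→143: 13 bp
  143→147: 4 bp
  147→161: 14 bp
  161→167: 6 bp
  167→170: 3 bp
  170→173: 3 bp
  173→176: 3 bp
  176→186: 10 bp
  186→197: 11 bp
  197→204: 7 bp
  204→0 (wrap): 208-204+0 = 4 bp

[1,3,3,3,3,4,4,4,4,5,5,5,6,7,7,8,9,10,10,10,11,11,11,13,14,17,20]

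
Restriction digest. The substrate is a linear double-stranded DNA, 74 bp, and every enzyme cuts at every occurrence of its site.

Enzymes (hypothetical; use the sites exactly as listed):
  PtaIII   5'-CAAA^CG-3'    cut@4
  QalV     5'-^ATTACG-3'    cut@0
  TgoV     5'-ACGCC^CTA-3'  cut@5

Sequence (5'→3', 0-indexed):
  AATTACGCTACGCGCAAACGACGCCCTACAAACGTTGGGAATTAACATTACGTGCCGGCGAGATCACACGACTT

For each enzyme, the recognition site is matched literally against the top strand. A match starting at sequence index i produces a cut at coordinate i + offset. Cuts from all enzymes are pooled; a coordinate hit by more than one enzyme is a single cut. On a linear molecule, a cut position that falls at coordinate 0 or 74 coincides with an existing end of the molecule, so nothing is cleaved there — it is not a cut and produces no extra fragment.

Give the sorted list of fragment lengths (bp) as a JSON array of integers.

[1,7,7,14,17,28]

Site scan:
  PtaIII (CAAACG, off=4): starts [14, 28] → cuts [18, 32]
  QalV (ATTACG, off=0): starts [1, 46] → cuts [1, 46]
  TgoV (ACGCCCTA, off=5): starts [20] → cuts [25]

Pooled cuts: [1, 18, 25, 32, 46]

Fragments:
  [0,1): 1 bp
  [1,18): 17 bp
  [18,25): 7 bp
  [25,32): 7 bp
  [32,46): 14 bp
  [46,74): 28 bp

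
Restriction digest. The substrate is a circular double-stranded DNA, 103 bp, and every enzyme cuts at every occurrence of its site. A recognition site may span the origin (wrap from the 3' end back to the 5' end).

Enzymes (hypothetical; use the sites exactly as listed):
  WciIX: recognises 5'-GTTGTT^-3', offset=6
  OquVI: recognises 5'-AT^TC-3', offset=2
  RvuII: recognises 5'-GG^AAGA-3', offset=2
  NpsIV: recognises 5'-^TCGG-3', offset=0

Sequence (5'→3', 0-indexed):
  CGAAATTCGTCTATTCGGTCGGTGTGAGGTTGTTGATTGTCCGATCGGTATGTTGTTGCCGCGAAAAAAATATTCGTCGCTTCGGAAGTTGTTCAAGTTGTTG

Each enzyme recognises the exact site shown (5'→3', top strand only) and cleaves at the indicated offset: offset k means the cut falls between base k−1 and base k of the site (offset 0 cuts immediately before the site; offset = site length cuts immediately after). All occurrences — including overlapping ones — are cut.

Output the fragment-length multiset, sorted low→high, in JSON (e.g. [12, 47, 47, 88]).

Site scan:
  WciIX GTTGTT/6: at [28, 51, 87, 96] ⇒ [34, 57, 93, 102]
  OquVI ATTC/2: at [4, 12, 71] ⇒ [6, 14, 73]
  RvuII (GGAAGA, off=2): no sites
  NpsIV TCGG/0: at [14, 18, 44, 81] ⇒ [14, 18, 44, 81]

All cut coordinates (distinct, sorted): [6, 14, 18, 34, 44, 57, 73, 81, 93, 102]

Fragment lengths:
  6→14: 8 bp
  14→18: 4 bp
  18→34: 16 bp
  34→44: 10 bp
  44→57: 13 bp
  57→73: 16 bp
  73→81: 8 bp
  81→93: 12 bp
  93→102: 9 bp
  102→6 (wrap): 103-102+6 = 7 bp

[4,7,8,8,9,10,12,13,16,16]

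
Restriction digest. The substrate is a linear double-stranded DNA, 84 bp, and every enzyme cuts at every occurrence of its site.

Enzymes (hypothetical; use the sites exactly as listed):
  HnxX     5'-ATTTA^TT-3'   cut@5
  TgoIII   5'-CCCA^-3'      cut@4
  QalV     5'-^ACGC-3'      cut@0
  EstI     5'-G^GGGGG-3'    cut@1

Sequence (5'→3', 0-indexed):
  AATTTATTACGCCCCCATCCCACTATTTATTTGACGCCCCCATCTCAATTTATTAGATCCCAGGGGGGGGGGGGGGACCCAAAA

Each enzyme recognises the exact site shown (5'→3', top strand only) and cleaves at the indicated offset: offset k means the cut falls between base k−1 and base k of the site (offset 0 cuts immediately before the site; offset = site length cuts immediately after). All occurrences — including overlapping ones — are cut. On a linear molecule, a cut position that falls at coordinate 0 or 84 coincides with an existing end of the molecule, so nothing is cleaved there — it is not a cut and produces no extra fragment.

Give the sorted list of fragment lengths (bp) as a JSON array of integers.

Scan for sites:
  HnxX (ATTTATT, off=5): starts [1, 24, 47] → cuts [6, 29, 52]
  TgoIII (CCCA, off=4): starts [13, 18, 38, 58, 77] → cuts [17, 22, 42, 62, 81]
  QalV (ACGC, off=0): starts [8, 33] → cuts [8, 33]
  EstI (GGGGGG, off=1): starts [62, 63, 64, 65, 66, 67, 68, 69, 70] → cuts [63, 64, 65, 66, 67, 68, 69, 70, 71]

Pooled cuts: [6, 8, 17, 22, 29, 33, 42, 52, 62, 63, 64, 65, 66, 67, 68, 69, 70, 71, 81]

Fragments:
  [0,6): 6 bp
  [6,8): 2 bp
  [8,17): 9 bp
  [17,22): 5 bp
  [22,29): 7 bp
  [29,33): 4 bp
  [33,42): 9 bp
  [42,52): 10 bp
  [52,62): 10 bp
  [62,63): 1 bp
  [63,64): 1 bp
  [64,65): 1 bp
  [65,66): 1 bp
  [66,67): 1 bp
  [67,68): 1 bp
  [68,69): 1 bp
  [69,70): 1 bp
  [70,71): 1 bp
  [71,81): 10 bp
  [81,84): 3 bp

[1,1,1,1,1,1,1,1,1,2,3,4,5,6,7,9,9,10,10,10]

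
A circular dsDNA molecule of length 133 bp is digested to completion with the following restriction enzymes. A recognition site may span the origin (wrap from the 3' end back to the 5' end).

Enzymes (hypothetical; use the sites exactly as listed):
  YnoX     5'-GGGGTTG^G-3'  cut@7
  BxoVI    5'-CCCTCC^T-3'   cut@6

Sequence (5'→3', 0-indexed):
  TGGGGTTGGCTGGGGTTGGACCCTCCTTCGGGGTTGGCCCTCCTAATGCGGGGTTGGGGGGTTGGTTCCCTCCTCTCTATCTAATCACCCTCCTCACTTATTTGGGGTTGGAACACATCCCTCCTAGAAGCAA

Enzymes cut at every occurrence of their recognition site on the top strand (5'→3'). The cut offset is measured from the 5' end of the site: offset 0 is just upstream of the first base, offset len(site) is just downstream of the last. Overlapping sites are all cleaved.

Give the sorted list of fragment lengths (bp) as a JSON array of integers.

Scan for sites:
  YnoX (GGGGTTGG, off=7): starts [1, 11, 29, 49, 57, 103] → cuts [8, 18, 36, 56, 64, 110]
  BxoVI (CCCTCCT, off=6): starts [20, 37, 67, 87, 118] → cuts [26, 43, 73, 93, 124]

All cut coordinates (distinct, sorted): [8, 18, 26, 36, 43, 56, 64, 73, 93, 110, 124]

Fragments:
  8→18: 10 bp
  18→26: 8 bp
  26→36: 10 bp
  36→43: 7 bp
  43→56: 13 bp
  56→64: 8 bp
  64→73: 9 bp
  73→93: 20 bp
  93→110: 17 bp
  110→124: 14 bp
  124→8 (wrap): 133-124+8 = 17 bp

[7,8,8,9,10,10,13,14,17,17,20]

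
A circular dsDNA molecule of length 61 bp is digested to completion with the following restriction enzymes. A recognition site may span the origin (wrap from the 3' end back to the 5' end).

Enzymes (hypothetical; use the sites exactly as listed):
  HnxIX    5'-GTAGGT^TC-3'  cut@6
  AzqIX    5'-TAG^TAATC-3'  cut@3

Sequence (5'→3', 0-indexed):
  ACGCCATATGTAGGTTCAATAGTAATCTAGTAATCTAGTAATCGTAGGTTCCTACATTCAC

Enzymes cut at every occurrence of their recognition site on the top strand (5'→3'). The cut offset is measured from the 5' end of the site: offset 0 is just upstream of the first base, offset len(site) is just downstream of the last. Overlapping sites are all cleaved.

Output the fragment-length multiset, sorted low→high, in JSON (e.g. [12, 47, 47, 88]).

Scan for sites:
  HnxIX GTAGGTTC/6: at [9, 43] ⇒ [15, 49]
  AzqIX TAGTAATC/3: at [19, 27, 35] ⇒ [22, 30, 38]

All cut coordinates (distinct, sorted): [15, 22, 30, 38, 49]

Fragment lengths:
  15→22: 7 bp
  22→30: 8 bp
  30→38: 8 bp
  38→49: 11 bp
  49→15 (wrap): 61-49+15 = 27 bp

[7,8,8,11,27]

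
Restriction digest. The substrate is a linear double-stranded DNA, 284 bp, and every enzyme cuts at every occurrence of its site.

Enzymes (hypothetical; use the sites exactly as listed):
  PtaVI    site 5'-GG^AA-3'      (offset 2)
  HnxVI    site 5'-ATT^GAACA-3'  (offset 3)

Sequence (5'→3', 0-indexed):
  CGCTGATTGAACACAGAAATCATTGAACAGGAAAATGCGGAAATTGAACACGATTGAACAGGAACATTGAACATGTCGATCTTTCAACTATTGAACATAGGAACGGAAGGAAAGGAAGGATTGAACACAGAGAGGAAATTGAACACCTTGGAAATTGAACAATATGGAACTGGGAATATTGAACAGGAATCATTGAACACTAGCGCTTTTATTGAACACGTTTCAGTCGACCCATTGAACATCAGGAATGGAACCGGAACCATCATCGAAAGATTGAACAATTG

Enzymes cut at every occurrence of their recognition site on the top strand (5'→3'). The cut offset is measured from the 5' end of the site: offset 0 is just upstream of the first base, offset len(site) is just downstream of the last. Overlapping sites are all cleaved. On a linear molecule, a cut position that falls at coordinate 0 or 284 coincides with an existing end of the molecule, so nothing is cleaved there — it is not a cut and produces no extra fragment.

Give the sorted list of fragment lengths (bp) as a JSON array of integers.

Scan for sites:
  PtaVI (GGAA, off=2): starts [29, 38, 60, 99, 104, 108, 113, 133, 149, 165, 172, 185, 244, 249, 255] → cuts [31, 40, 62, 101, 106, 110, 115, 135, 151, 167, 174, 187, 246, 251, 257]
  HnxVI (ATTGAACA, off=3): starts [5, 21, 42, 52, 65, 89, 119, 137, 153, 177, 191, 210, 233, 272] → cuts [8, 24, 45, 55, 68, 92, 122, 140, 156, 180, 194, 213, 236, 275]

Pooled cuts: [8, 24, 31, 40, 45, 55, 62, 68, 92, 101, 106, 110, 115, 122, 135, 140, 151, 156, 167, 174, 180, 187, 194, 213, 236, 246, 251, 257, 275]

Fragments:
  [0,8): 8 bp
  [8,24): 16 bp
  [24,31): 7 bp
  [31,40): 9 bp
  [40,45): 5 bp
  [45,55): 10 bp
  [55,62): 7 bp
  [62,68): 6 bp
  [68,92): 24 bp
  [92,101): 9 bp
  [101,106): 5 bp
  [106,110): 4 bp
  [110,115): 5 bp
  [115,122): 7 bp
  [122,135): 13 bp
  [135,140): 5 bp
  [140,151): 11 bp
  [151,156): 5 bp
  [156,167): 11 bp
  [167,174): 7 bp
  [174,180): 6 bp
  [180,187): 7 bp
  [187,194): 7 bp
  [194,213): 19 bp
  [213,236): 23 bp
  [236,246): 10 bp
  [246,251): 5 bp
  [251,257): 6 bp
  [257,275): 18 bp
  [275,284): 9 bp

[4,5,5,5,5,5,5,6,6,6,7,7,7,7,7,7,8,9,9,9,10,10,11,11,13,16,18,19,23,24]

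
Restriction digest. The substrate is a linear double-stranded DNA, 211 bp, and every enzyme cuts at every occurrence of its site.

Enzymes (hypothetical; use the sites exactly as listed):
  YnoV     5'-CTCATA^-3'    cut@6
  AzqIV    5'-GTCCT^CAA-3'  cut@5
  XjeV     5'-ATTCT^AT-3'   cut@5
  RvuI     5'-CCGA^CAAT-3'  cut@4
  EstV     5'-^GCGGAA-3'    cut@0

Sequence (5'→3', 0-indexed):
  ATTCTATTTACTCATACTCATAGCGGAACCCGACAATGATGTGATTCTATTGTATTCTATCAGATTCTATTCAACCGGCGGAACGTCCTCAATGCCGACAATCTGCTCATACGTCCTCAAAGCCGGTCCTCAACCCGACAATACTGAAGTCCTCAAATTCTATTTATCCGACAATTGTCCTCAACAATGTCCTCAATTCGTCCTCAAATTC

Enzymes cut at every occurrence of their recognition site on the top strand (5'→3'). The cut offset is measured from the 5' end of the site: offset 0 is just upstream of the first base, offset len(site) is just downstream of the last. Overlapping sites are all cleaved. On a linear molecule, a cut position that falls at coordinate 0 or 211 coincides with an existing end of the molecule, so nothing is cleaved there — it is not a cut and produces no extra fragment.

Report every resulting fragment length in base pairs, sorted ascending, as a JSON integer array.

Per-enzyme occurrences:
  YnoV CTCATA/6: at [10, 16, 105] ⇒ [16, 22, 111]
  AzqIV GTCCTCAA/5: at [84, 112, 125, 148, 176, 188, 199] ⇒ [89, 117, 130, 153, 181, 193, 204]
  XjeV ATTCTAT/5: at [0, 43, 53, 63, 156] ⇒ [5, 48, 58, 68, 161]
  RvuI CCGACAAT/4: at [29, 94, 134, 167] ⇒ [33, 98, 138, 171]
  EstV GCGGAA/0: at [22, 77] ⇒ [22, 77]

Pooled cuts: [5, 16, 22, 33, 48, 58, 68, 77, 89, 98, 111, 117, 130, 138, 153, 161, 171, 181, 193, 204]

Fragments:
  [0,5): 5 bp
  [5,16): 11 bp
  [16,22): 6 bp
  [22,33): 11 bp
  [33,48): 15 bp
  [48,58): 10 bp
  [58,68): 10 bp
  [68,77): 9 bp
  [77,89): 12 bp
  [89,98): 9 bp
  [98,111): 13 bp
  [111,117): 6 bp
  [117,130): 13 bp
  [130,138): 8 bp
  [138,153): 15 bp
  [153,161): 8 bp
  [161,171): 10 bp
  [171,181): 10 bp
  [181,193): 12 bp
  [193,204): 11 bp
  [204,211): 7 bp

[5,6,6,7,8,8,9,9,10,10,10,10,11,11,11,12,12,13,13,15,15]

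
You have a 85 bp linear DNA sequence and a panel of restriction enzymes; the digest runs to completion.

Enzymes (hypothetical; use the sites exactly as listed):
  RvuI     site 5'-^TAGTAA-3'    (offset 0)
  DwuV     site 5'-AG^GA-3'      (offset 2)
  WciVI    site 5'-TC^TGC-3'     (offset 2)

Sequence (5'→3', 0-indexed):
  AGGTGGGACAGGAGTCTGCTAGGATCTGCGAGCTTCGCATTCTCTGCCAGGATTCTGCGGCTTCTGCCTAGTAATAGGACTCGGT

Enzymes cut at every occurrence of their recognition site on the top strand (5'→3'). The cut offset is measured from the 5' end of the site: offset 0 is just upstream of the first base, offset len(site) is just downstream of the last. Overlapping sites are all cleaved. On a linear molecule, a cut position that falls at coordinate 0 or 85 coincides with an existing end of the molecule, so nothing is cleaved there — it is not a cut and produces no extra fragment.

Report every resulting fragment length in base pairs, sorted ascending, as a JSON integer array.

[4,4,5,5,6,6,8,9,9,11,18]

Site scan:
  RvuI (TAGTAA, off=0): starts [68] → cuts [68]
  DwuV (AGGA, off=2): starts [9, 20, 48, 75] → cuts [11, 22, 50, 77]
  WciVI (TCTGC, off=2): starts [14, 24, 42, 53, 62] → cuts [16, 26, 44, 55, 64]

Pooled cuts: [11, 16, 22, 26, 44, 50, 55, 64, 68, 77]

Fragment lengths:
  [0,11): 11 bp
  [11,16): 5 bp
  [16,22): 6 bp
  [22,26): 4 bp
  [26,44): 18 bp
  [44,50): 6 bp
  [50,55): 5 bp
  [55,64): 9 bp
  [64,68): 4 bp
  [68,77): 9 bp
  [77,85): 8 bp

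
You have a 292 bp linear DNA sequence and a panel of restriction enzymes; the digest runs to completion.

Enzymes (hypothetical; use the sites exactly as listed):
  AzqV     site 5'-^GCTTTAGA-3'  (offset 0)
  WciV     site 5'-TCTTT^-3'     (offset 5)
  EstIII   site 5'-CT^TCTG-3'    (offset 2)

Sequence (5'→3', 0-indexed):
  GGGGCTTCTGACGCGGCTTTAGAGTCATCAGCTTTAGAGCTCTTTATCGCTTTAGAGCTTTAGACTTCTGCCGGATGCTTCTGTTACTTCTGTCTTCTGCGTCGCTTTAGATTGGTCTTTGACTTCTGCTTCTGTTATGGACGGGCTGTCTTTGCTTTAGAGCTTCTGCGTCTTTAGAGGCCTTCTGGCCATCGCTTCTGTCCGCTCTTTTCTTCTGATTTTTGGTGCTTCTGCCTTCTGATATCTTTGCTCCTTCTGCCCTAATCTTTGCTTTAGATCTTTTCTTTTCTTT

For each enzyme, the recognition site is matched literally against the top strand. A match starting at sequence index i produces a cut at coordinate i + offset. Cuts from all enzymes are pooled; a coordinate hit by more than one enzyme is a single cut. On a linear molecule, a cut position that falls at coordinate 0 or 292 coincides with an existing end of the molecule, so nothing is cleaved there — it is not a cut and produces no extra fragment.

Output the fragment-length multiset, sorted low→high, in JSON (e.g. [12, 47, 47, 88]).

Site scan:
  AzqV (GCTTTAGA, off=0): starts [15, 30, 48, 56, 103, 153, 269] → cuts [15, 30, 48, 56, 103, 153, 269]
  WciV (TCTTT, off=5): starts [40, 115, 148, 170, 205, 243, 264, 277, 282, 287] → cuts [45, 120, 153, 175, 210, 248, 269, 282, 287] (position 292 is a terminus of the linear molecule — no cut)
  EstIII (CTTCTG, off=2): starts [4, 64, 77, 86, 93, 122, 128, 162, 181, 194, 211, 227, 234, 252] → cuts [6, 66, 79, 88, 95, 124, 130, 164, 183, 196, 213, 229, 236, 254]

Pooled cuts: [6, 15, 30, 45, 48, 56, 66, 79, 88, 95, 103, 120, 124, 130, 153, 164, 175, 183, 196, 210, 213, 229, 236, 248, 254, 269, 282, 287]

Fragment lengths:
  [0,6): 6 bp
  [6,15): 9 bp
  [15,30): 15 bp
  [30,45): 15 bp
  [45,48): 3 bp
  [48,56): 8 bp
  [56,66): 10 bp
  [66,79): 13 bp
  [79,88): 9 bp
  [88,95): 7 bp
  [95,103): 8 bp
  [103,120): 17 bp
  [120,124): 4 bp
  [124,130): 6 bp
  [130,153): 23 bp
  [153,164): 11 bp
  [164,175): 11 bp
  [175,183): 8 bp
  [183,196): 13 bp
  [196,210): 14 bp
  [210,213): 3 bp
  [213,229): 16 bp
  [229,236): 7 bp
  [236,248): 12 bp
  [248,254): 6 bp
  [254,269): 15 bp
  [269,282): 13 bp
  [282,287): 5 bp
  [287,292): 5 bp

[3,3,4,5,5,6,6,6,7,7,8,8,8,9,9,10,11,11,12,13,13,13,14,15,15,15,16,17,23]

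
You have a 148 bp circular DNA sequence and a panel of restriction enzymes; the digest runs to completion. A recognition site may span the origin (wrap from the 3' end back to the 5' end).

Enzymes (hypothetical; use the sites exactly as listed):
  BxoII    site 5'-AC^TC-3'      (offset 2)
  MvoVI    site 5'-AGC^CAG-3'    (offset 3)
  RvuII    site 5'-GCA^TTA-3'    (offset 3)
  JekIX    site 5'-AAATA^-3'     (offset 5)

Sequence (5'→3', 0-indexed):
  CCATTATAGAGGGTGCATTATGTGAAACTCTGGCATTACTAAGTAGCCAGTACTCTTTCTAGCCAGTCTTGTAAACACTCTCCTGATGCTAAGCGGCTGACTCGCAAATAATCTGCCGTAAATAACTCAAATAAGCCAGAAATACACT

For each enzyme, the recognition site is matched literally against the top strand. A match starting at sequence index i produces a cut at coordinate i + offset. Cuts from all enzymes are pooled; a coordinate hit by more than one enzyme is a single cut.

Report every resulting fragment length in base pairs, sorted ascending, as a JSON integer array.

Per-enzyme occurrences:
  BxoII ACTC/2: at [26, 51, 76, 99, 124, 145] ⇒ [28, 53, 78, 101, 126, 147]
  MvoVI AGCCAG/3: at [44, 60, 133] ⇒ [47, 63, 136]
  RvuII GCATTA/3: at [14, 32] ⇒ [17, 35]
  JekIX AAATA/5: at [105, 119, 128, 139] ⇒ [110, 124, 133, 144]

Pooled cuts: [17, 28, 35, 47, 53, 63, 78, 101, 110, 124, 126, 133, 136, 144, 147]

Fragments:
  17→28: 11 bp
  28→35: 7 bp
  35→47: 12 bp
  47→53: 6 bp
  53→63: 10 bp
  63→78: 15 bp
  78→101: 23 bp
  101→110: 9 bp
  110→124: 14 bp
  124→126: 2 bp
  126→133: 7 bp
  133→136: 3 bp
  136→144: 8 bp
  144→147: 3 bp
  147→17 (wrap): 148-147+17 = 18 bp

[2,3,3,6,7,7,8,9,10,11,12,14,15,18,23]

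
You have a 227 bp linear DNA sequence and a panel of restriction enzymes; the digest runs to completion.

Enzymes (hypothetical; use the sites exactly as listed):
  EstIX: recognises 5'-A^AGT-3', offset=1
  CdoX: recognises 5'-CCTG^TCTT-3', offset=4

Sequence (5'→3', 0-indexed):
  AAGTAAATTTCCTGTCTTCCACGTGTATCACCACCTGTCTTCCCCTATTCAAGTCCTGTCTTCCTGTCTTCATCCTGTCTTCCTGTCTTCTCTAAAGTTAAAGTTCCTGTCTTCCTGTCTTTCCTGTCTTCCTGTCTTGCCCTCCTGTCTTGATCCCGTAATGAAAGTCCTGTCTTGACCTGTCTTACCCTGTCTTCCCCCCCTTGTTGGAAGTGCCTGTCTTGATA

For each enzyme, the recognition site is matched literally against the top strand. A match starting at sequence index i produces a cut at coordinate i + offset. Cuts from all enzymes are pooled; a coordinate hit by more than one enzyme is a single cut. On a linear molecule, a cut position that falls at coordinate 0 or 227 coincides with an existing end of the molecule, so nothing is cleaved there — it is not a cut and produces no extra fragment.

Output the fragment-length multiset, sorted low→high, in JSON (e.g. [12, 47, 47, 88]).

Per-enzyme occurrences:
  EstIX AAGT/1: at [0, 50, 94, 100, 164, 210] ⇒ [1, 51, 95, 101, 165, 211]
  CdoX CCTGTCTT/4: at [10, 33, 54, 62, 73, 81, 105, 113, 122, 130, 143, 168, 178, 188, 215] ⇒ [14, 37, 58, 66, 77, 85, 109, 117, 126, 134, 147, 172, 182, 192, 219]

All cut coordinates (distinct, sorted): [1, 14, 37, 51, 58, 66, 77, 85, 95, 101, 109, 117, 126, 134, 147, 165, 172, 182, 192, 211, 219]

Fragment lengths:
  [0,1): 1 bp
  [1,14): 13 bp
  [14,37): 23 bp
  [37,51): 14 bp
  [51,58): 7 bp
  [58,66): 8 bp
  [66,77): 11 bp
  [77,85): 8 bp
  [85,95): 10 bp
  [95,101): 6 bp
  [101,109): 8 bp
  [109,117): 8 bp
  [117,126): 9 bp
  [126,134): 8 bp
  [134,147): 13 bp
  [147,165): 18 bp
  [165,172): 7 bp
  [172,182): 10 bp
  [182,192): 10 bp
  [192,211): 19 bp
  [211,219): 8 bp
  [219,227): 8 bp

[1,6,7,7,8,8,8,8,8,8,8,9,10,10,10,11,13,13,14,18,19,23]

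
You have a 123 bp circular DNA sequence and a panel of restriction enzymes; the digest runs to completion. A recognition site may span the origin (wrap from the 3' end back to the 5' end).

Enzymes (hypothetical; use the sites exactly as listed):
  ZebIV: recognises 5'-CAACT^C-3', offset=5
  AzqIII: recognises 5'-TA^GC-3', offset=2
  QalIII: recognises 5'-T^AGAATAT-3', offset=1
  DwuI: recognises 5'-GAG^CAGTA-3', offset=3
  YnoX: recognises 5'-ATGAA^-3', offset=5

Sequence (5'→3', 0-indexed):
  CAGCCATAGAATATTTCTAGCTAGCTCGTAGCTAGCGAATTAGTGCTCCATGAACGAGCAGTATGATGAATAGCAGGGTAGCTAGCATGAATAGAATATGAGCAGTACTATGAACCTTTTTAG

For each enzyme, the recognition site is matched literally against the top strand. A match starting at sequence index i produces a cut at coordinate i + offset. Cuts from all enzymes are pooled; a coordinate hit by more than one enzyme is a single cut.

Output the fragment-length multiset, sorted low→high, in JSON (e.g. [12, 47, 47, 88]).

Scan for sites:
  ZebIV (CAACTC, off=5): no sites
  AzqIII (TAGC, off=2): starts [17, 21, 28, 32, 70, 78, 82, 120] → cuts [19, 23, 30, 34, 72, 80, 84, 122]
  QalIII (TAGAATAT, off=1): starts [6, 91] → cuts [7, 92]
  DwuI (GAGCAGTA, off=3): starts [55, 99] → cuts [58, 102]
  YnoX (ATGAA, off=5): starts [49, 65, 86, 109] → cuts [54, 70, 91, 114]

Pooled cuts: [7, 19, 23, 30, 34, 54, 58, 70, 72, 80, 84, 91, 92, 102, 114, 122]

Fragment lengths:
  7→19: 12 bp
  19→23: 4 bp
  23→30: 7 bp
  30→34: 4 bp
  34→54: 20 bp
  54→58: 4 bp
  58→70: 12 bp
  70→72: 2 bp
  72→80: 8 bp
  80→84: 4 bp
  84→91: 7 bp
  91→92: 1 bp
  92→102: 10 bp
  102→114: 12 bp
  114→122: 8 bp
  122→7 (wrap): 123-122+7 = 8 bp

[1,2,4,4,4,4,7,7,8,8,8,10,12,12,12,20]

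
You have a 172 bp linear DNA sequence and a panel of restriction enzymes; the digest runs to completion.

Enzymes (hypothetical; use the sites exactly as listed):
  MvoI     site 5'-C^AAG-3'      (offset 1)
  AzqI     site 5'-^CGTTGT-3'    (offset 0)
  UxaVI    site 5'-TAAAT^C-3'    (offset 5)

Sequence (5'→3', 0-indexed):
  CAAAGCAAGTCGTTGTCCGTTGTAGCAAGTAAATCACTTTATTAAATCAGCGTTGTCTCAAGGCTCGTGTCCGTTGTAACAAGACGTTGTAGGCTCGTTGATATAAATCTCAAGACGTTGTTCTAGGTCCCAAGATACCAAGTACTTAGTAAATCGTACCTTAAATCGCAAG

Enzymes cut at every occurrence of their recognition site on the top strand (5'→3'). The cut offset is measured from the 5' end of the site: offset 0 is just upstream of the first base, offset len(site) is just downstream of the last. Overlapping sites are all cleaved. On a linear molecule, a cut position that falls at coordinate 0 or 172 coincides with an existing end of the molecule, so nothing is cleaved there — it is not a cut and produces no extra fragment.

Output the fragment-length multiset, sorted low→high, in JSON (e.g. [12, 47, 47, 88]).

Site scan:
  MvoI (CAAG, off=1): starts [5, 25, 58, 79, 110, 130, 138, 168] → cuts [6, 26, 59, 80, 111, 131, 139, 169]
  AzqI (CGTTGT, off=0): starts [10, 17, 50, 71, 84, 115] → cuts [10, 17, 50, 71, 84, 115]
  UxaVI (TAAATC, off=5): starts [29, 42, 103, 149, 161] → cuts [34, 47, 108, 154, 166]

All cut coordinates (distinct, sorted): [6, 10, 17, 26, 34, 47, 50, 59, 71, 80, 84, 108, 111, 115, 131, 139, 154, 166, 169]

Fragment lengths:
  [0,6): 6 bp
  [6,10): 4 bp
  [10,17): 7 bp
  [17,26): 9 bp
  [26,34): 8 bp
  [34,47): 13 bp
  [47,50): 3 bp
  [50,59): 9 bp
  [59,71): 12 bp
  [71,80): 9 bp
  [80,84): 4 bp
  [84,108): 24 bp
  [108,111): 3 bp
  [111,115): 4 bp
  [115,131): 16 bp
  [131,139): 8 bp
  [139,154): 15 bp
  [154,166): 12 bp
  [166,169): 3 bp
  [169,172): 3 bp

[3,3,3,3,4,4,4,6,7,8,8,9,9,9,12,12,13,15,16,24]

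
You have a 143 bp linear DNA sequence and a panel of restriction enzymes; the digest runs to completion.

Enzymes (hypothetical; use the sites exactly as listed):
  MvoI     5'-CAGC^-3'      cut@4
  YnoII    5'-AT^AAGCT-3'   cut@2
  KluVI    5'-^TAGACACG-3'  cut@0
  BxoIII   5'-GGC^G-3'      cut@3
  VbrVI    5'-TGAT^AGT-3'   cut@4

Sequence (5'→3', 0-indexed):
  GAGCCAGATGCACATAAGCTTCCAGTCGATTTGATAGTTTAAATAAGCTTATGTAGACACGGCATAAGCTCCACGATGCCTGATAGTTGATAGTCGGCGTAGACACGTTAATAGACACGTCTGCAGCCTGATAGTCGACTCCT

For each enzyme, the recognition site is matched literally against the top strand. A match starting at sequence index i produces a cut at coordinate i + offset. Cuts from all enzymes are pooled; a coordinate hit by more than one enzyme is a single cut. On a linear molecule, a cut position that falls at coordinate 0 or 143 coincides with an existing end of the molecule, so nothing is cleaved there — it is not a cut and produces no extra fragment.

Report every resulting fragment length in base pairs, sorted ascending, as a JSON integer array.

[1,5,7,7,9,9,11,12,12,15,16,19,20]

Per-enzyme occurrences:
  MvoI (CAGC, off=4): starts [123] → cuts [127]
  YnoII (ATAAGCT, off=2): starts [13, 42, 63] → cuts [15, 44, 65]
  KluVI (TAGACACG, off=0): starts [53, 99, 111] → cuts [53, 99, 111]
  BxoIII (GGCG, off=3): starts [95] → cuts [98]
  VbrVI (TGATAGT, off=4): starts [31, 80, 87, 128] → cuts [35, 84, 91, 132]

Pooled cuts: [15, 35, 44, 53, 65, 84, 91, 98, 99, 111, 127, 132]

Fragment lengths:
  [0,15): 15 bp
  [15,35): 20 bp
  [35,44): 9 bp
  [44,53): 9 bp
  [53,65): 12 bp
  [65,84): 19 bp
  [84,91): 7 bp
  [91,98): 7 bp
  [98,99): 1 bp
  [99,111): 12 bp
  [111,127): 16 bp
  [127,132): 5 bp
  [132,143): 11 bp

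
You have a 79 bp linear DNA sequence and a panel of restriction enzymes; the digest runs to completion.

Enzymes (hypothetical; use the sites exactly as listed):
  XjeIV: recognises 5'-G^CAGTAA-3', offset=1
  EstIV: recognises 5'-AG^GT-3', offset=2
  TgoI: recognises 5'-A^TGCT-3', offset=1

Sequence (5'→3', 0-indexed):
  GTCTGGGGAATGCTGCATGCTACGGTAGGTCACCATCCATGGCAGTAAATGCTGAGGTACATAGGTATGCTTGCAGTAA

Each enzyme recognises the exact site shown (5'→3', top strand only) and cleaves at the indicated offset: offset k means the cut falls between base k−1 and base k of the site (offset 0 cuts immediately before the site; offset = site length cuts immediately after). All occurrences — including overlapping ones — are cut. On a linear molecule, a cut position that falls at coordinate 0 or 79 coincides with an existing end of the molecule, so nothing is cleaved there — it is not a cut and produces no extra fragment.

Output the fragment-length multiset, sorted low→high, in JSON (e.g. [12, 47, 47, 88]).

[3,6,6,7,7,7,8,10,11,14]

Per-enzyme occurrences:
  XjeIV GCAGTAA/1: at [41, 72] ⇒ [42, 73]
  EstIV AGGT/2: at [26, 54, 62] ⇒ [28, 56, 64]
  TgoI ATGCT/1: at [9, 16, 48, 66] ⇒ [10, 17, 49, 67]

All cut coordinates (distinct, sorted): [10, 17, 28, 42, 49, 56, 64, 67, 73]

Fragment lengths:
  [0,10): 10 bp
  [10,17): 7 bp
  [17,28): 11 bp
  [28,42): 14 bp
  [42,49): 7 bp
  [49,56): 7 bp
  [56,64): 8 bp
  [64,67): 3 bp
  [67,73): 6 bp
  [73,79): 6 bp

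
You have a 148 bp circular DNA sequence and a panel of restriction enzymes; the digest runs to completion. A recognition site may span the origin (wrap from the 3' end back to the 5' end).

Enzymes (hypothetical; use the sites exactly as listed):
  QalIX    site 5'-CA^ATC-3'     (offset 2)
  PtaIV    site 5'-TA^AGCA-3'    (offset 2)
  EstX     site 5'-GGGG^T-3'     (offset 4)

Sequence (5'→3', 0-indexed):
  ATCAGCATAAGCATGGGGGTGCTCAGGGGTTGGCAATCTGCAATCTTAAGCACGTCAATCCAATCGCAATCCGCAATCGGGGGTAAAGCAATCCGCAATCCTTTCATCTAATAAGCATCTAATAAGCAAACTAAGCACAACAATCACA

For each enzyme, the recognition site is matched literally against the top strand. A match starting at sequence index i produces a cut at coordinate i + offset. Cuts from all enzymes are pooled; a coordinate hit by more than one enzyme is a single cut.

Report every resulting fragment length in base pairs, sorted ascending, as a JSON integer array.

[5,6,6,6,6,7,7,7,7,8,9,9,9,9,10,10,11,16]

Site scan:
  QalIX CAATC/2: at [33, 40, 55, 60, 66, 73, 88, 95, 140, 146] ⇒ [0, 35, 42, 57, 62, 68, 75, 90, 97, 142]
  PtaIV TAAGCA/2: at [7, 46, 111, 122, 131] ⇒ [9, 48, 113, 124, 133]
  EstX GGGGT/4: at [15, 25, 79] ⇒ [19, 29, 83]

Pooled cuts: [0, 9, 19, 29, 35, 42, 48, 57, 62, 68, 75, 83, 90, 97, 113, 124, 133, 142]

Fragments:
  0→9: 9 bp
  9→19: 10 bp
  19→29: 10 bp
  29→35: 6 bp
  35→42: 7 bp
  42→48: 6 bp
  48→57: 9 bp
  57→62: 5 bp
  62→68: 6 bp
  68→75: 7 bp
  75→83: 8 bp
  83→90: 7 bp
  90→97: 7 bp
  97→113: 16 bp
  113→124: 11 bp
  124→133: 9 bp
  133→142: 9 bp
  142→0 (wrap): 148-142+0 = 6 bp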